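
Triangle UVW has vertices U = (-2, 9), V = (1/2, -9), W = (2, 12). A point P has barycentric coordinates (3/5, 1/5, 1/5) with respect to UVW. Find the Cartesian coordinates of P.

P = (3/5)·U + (1/5)·V + (1/5)·W.
x-coordinate: (3/5)·(-2) + (1/5)·(1/2) + (1/5)·2 = -7/10.
y-coordinate: (3/5)·9 + (1/5)·(-9) + (1/5)·12 = 6.

(-7/10, 6)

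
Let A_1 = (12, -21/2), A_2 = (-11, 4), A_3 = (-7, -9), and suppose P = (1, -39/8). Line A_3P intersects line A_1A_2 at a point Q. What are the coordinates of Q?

Barycentric coordinates of P with respect to A_1A_2A_3: (1/2, 3/8, 1/8).
On side A_1A_2 the A_3-coordinate is zero; dropping P's A_3-weight 1/8 and renormalizing the remaining 1/2 : 3/8 gives weights 4/7, 3/7 on A_1, A_2.
Q = (4/7)·(12, -21/2) + (3/7)·(-11, 4) = (15/7, -30/7).

(15/7, -30/7)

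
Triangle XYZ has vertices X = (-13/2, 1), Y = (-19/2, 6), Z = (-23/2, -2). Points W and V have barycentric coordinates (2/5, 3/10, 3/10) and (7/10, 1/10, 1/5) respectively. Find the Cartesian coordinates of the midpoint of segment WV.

(-167/20, 5/4)

Barycentric coordinates of the midpoint are the average: (11/20, 1/5, 1/4).
Converting: (11/20)·X + (1/5)·Y + (1/4)·Z = (-167/20, 5/4).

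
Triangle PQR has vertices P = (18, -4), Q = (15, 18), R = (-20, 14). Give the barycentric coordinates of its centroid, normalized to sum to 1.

(1/3, 1/3, 1/3)

The centroid is the average of the vertices, so each weight is 1/3.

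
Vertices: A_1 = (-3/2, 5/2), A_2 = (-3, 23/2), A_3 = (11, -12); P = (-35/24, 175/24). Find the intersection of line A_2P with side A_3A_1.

Barycentric coordinates of P with respect to A_1A_2A_3: (1/4, 2/3, 1/12).
On side A_3A_1 the A_2-coordinate is zero; dropping P's A_2-weight 2/3 and renormalizing the remaining 1/12 : 1/4 gives weights 1/4, 3/4 on A_3, A_1.
Q = (1/4)·(11, -12) + (3/4)·(-3/2, 5/2) = (13/8, -9/8).

(13/8, -9/8)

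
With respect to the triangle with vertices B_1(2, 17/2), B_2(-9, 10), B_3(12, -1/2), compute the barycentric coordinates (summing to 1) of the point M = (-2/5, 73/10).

Signed area of the reference triangle: [B_1B_2B_3] = ½·(2·(10−(-1/2)) + (-9)·(-1/2−(17/2)) + 12·(17/2−10)) = ½·(21 + 81 − 18) = 42.
[MB_2B_3] = ½·((-2/5)·(10−(-1/2)) + (-9)·(-1/2−(73/10)) + 12·(73/10−10)) = ½·(-21/5 + 351/5 − 162/5) = 84/5, so the B_1-coordinate is (84/5)/42 = 2/5.
[B_1MB_3] = ½·(2·(73/10−(-1/2)) + (-2/5)·(-1/2−(17/2)) + 12·(17/2−(73/10))) = ½·(78/5 + 18/5 + 72/5) = 84/5, so the B_2-coordinate is 2/5.
[B_1B_2M] = ½·(2·(10−(73/10)) + (-9)·(73/10−(17/2)) + (-2/5)·(17/2−10)) = ½·(27/5 + 54/5 + 3/5) = 42/5, so the B_3-coordinate is 1/5.

(2/5, 2/5, 1/5)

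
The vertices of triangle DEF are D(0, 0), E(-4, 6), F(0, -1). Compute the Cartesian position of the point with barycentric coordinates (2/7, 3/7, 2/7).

G = (2/7)·D + (3/7)·E + (2/7)·F.
x-coordinate: (2/7)·0 + (3/7)·(-4) + (2/7)·0 = -12/7.
y-coordinate: (2/7)·0 + (3/7)·6 + (2/7)·(-1) = 16/7.

(-12/7, 16/7)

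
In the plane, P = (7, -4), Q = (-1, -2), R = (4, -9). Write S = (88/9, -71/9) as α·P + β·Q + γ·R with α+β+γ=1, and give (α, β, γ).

Signed area of the reference triangle: [PQR] = ½·(7·(-2−(-9)) + (-1)·(-9−(-4)) + 4·(-4−(-2))) = ½·(49 + 5 − 8) = 23.
[SQR] = ½·((88/9)·(-2−(-9)) + (-1)·(-9−(-71/9)) + 4·(-71/9−(-2))) = ½·(616/9 + 10/9 − 212/9) = 23, so the P-coordinate is 23/23 = 1.
[PSR] = ½·(7·(-71/9−(-9)) + (88/9)·(-9−(-4)) + 4·(-4−(-71/9))) = ½·(70/9 − 440/9 + 140/9) = -115/9, so the Q-coordinate is -5/9.
[PQS] = ½·(7·(-2−(-71/9)) + (-1)·(-71/9−(-4)) + (88/9)·(-4−(-2))) = ½·(371/9 + 35/9 − 176/9) = 115/9, so the R-coordinate is 5/9.
Check: 1 − 5/9 + 5/9 = 1.

(1, -5/9, 5/9)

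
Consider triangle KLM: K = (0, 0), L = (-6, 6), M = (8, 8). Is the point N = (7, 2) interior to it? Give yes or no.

Barycentric coordinates of N: (41/48, -5/12, 9/16).
The three coordinates are positive, negative, positive; a point is interior exactly when all three are positive.

no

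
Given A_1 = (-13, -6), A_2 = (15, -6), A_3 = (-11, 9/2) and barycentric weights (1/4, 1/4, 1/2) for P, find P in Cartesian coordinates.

P = (1/4)·A_1 + (1/4)·A_2 + (1/2)·A_3.
x-coordinate: (1/4)·(-13) + (1/4)·15 + (1/2)·(-11) = -5.
y-coordinate: (1/4)·(-6) + (1/4)·(-6) + (1/2)·(9/2) = -3/4.

(-5, -3/4)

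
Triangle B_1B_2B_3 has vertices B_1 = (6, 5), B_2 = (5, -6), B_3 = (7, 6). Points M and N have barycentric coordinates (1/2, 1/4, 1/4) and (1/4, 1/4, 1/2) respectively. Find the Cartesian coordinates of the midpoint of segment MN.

Barycentric coordinates of the midpoint are the average: (3/8, 1/4, 3/8).
Converting: (3/8)·B_1 + (1/4)·B_2 + (3/8)·B_3 = (49/8, 21/8).

(49/8, 21/8)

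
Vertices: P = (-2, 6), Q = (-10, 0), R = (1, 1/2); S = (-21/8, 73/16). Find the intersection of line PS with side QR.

Barycentric coordinates of S with respect to PQR: (3/4, 1/8, 1/8).
On side QR the P-coordinate is zero; dropping S's P-weight 3/4 and renormalizing the remaining 1/8 : 1/8 gives weights 1/2, 1/2 on Q, R.
T = (1/2)·(-10, 0) + (1/2)·(1, 1/2) = (-9/2, 1/4).

(-9/2, 1/4)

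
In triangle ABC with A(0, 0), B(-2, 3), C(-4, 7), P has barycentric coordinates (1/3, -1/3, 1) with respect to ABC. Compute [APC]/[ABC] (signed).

-1/3

The signed ratio [APC]/[ABC] equals the barycentric coordinate of P at vertex B, which is -1/3.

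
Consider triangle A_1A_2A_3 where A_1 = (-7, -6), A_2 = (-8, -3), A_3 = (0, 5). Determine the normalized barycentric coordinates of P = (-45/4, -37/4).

(3/4, 3/4, -1/2)

Signed area of the reference triangle: [A_1A_2A_3] = ½·((-7)·(-3−5) + (-8)·(5−(-6)) + 0·(-6−(-3))) = ½·(56 − 88 + 0) = -16.
[PA_2A_3] = ½·((-45/4)·(-3−5) + (-8)·(5−(-37/4)) + 0·(-37/4−(-3))) = ½·(90 − 114 + 0) = -12, so the A_1-coordinate is (-12)/(-16) = 3/4.
[A_1PA_3] = ½·((-7)·(-37/4−5) + (-45/4)·(5−(-6)) + 0·(-6−(-37/4))) = ½·(399/4 − 495/4 + 0) = -12, so the A_2-coordinate is 3/4.
[A_1A_2P] = ½·((-7)·(-3−(-37/4)) + (-8)·(-37/4−(-6)) + (-45/4)·(-6−(-3))) = ½·(-175/4 + 26 + 135/4) = 8, so the A_3-coordinate is -1/2.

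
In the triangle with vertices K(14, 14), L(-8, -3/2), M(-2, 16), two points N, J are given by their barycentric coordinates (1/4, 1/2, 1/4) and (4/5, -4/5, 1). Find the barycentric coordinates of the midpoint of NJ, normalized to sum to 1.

Since both coordinate triples sum to 1, the midpoint's barycentrics are the componentwise average.
(1/4+4/5)/2 = 21/40; similarly -3/20 and 5/8.

(21/40, -3/20, 5/8)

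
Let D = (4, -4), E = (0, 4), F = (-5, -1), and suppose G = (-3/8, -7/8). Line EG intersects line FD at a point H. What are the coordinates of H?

(-1/2, -5/2)

Barycentric coordinates of G with respect to DEF: (3/8, 1/4, 3/8).
On side FD the E-coordinate is zero; dropping G's E-weight 1/4 and renormalizing the remaining 3/8 : 3/8 gives weights 1/2, 1/2 on F, D.
H = (1/2)·(-5, -1) + (1/2)·(4, -4) = (-1/2, -5/2).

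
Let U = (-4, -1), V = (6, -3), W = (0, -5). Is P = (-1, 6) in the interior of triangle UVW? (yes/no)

no

Barycentric coordinates of P: (17/8, 5/4, -19/8).
The three coordinates are positive, positive, negative; a point is interior exactly when all three are positive.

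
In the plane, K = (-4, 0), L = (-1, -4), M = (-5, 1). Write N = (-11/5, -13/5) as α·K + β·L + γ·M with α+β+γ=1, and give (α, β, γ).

Signed area of the reference triangle: [KLM] = ½·((-4)·(-4−1) + (-1)·(1−0) + (-5)·(0−(-4))) = ½·(20 − 1 − 20) = -1/2.
[NLM] = ½·((-11/5)·(-4−1) + (-1)·(1−(-13/5)) + (-5)·(-13/5−(-4))) = ½·(11 − 18/5 − 7) = 1/5, so the K-coordinate is (1/5)/(-1/2) = -2/5.
[KNM] = ½·((-4)·(-13/5−1) + (-11/5)·(1−0) + (-5)·(0−(-13/5))) = ½·(72/5 − 11/5 − 13) = -2/5, so the L-coordinate is 4/5.
[KLN] = ½·((-4)·(-4−(-13/5)) + (-1)·(-13/5−0) + (-11/5)·(0−(-4))) = ½·(28/5 + 13/5 − 44/5) = -3/10, so the M-coordinate is 3/5.

(-2/5, 4/5, 3/5)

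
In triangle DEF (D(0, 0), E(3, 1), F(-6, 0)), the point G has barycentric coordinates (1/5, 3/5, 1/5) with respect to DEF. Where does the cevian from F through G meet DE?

(9/4, 3/4)

Line FG meets DE where the F-coordinate vanishes; zeroing G's F-weight and renormalizing leaves D, E-weights 1/5 : 3/5 → (1/4, 3/4).
So H = (1/4)·D + (3/4)·E = (9/4, 3/4).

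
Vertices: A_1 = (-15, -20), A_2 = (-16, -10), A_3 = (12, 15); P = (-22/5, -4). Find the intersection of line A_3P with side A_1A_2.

Barycentric coordinates of P with respect to A_1A_2A_3: (2/5, 1/5, 2/5).
On side A_1A_2 the A_3-coordinate is zero; dropping P's A_3-weight 2/5 and renormalizing the remaining 2/5 : 1/5 gives weights 2/3, 1/3 on A_1, A_2.
Q = (2/3)·(-15, -20) + (1/3)·(-16, -10) = (-46/3, -50/3).

(-46/3, -50/3)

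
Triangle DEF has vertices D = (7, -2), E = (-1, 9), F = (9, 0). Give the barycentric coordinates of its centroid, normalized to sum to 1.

The centroid is the average of the vertices, so each weight is 1/3.

(1/3, 1/3, 1/3)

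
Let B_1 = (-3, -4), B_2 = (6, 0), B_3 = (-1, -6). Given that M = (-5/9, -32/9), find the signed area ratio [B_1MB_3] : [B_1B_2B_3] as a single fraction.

2/9

[B_1B_2B_3] = ½·((-3)·(0−(-6)) + 6·(-6−(-4)) + (-1)·(-4−0)) = ½·(-18 − 12 + 4) = -13.
[B_1MB_3] = ½·((-3)·(-32/9−(-6)) + (-5/9)·(-6−(-4)) + (-1)·(-4−(-32/9))) = ½·(-22/3 + 10/9 + 4/9) = -26/9, so the ratio is (-26/9)/(-13) = 2/9.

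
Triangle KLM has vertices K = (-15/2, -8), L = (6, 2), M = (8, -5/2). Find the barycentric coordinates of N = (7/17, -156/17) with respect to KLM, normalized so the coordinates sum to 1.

Signed area of the reference triangle: [KLM] = ½·((-15/2)·(2−(-5/2)) + 6·(-5/2−(-8)) + 8·(-8−2)) = ½·(-135/4 + 33 − 80) = -323/8.
[NLM] = ½·((7/17)·(2−(-5/2)) + 6·(-5/2−(-156/17)) + 8·(-156/17−2)) = ½·(63/34 + 681/17 − 1520/17) = -95/4, so the K-coordinate is (-95/4)/(-323/8) = 10/17.
[KNM] = ½·((-15/2)·(-156/17−(-5/2)) + (7/17)·(-5/2−(-8)) + 8·(-8−(-156/17))) = ½·(3405/68 + 77/34 + 160/17) = 247/8, so the L-coordinate is -13/17.
[KLN] = ½·((-15/2)·(2−(-156/17)) + 6·(-156/17−(-8)) + (7/17)·(-8−2)) = ½·(-1425/17 − 120/17 − 70/17) = -95/2, so the M-coordinate is 20/17.
Check: 10/17 − 13/17 + 20/17 = 1.

(10/17, -13/17, 20/17)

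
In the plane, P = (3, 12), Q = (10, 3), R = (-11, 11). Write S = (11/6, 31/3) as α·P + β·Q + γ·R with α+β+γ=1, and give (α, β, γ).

(2/3, 1/6, 1/6)

Signed area of the reference triangle: [PQR] = ½·(3·(3−11) + 10·(11−12) + (-11)·(12−3)) = ½·(-24 − 10 − 99) = -133/2.
[SQR] = ½·((11/6)·(3−11) + 10·(11−(31/3)) + (-11)·(31/3−3)) = ½·(-44/3 + 20/3 − 242/3) = -133/3, so the P-coordinate is (-133/3)/(-133/2) = 2/3.
[PSR] = ½·(3·(31/3−11) + (11/6)·(11−12) + (-11)·(12−(31/3))) = ½·(-2 − 11/6 − 55/3) = -133/12, so the Q-coordinate is 1/6.
[PQS] = ½·(3·(3−(31/3)) + 10·(31/3−12) + (11/6)·(12−3)) = ½·(-22 − 50/3 + 33/2) = -133/12, so the R-coordinate is 1/6.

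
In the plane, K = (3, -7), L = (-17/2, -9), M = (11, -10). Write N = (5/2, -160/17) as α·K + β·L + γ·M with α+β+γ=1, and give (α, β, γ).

Signed area of the reference triangle: [KLM] = ½·(3·(-9−(-10)) + (-17/2)·(-10−(-7)) + 11·(-7−(-9))) = ½·(3 + 51/2 + 22) = 101/4.
[NLM] = ½·((5/2)·(-9−(-10)) + (-17/2)·(-10−(-160/17)) + 11·(-160/17−(-9))) = ½·(5/2 + 5 − 77/17) = 101/68, so the K-coordinate is (101/68)/(101/4) = 1/17.
[KNM] = ½·(3·(-160/17−(-10)) + (5/2)·(-10−(-7)) + 11·(-7−(-160/17))) = ½·(30/17 − 15/2 + 451/17) = 707/68, so the L-coordinate is 7/17.
[KLN] = ½·(3·(-9−(-160/17)) + (-17/2)·(-160/17−(-7)) + (5/2)·(-7−(-9))) = ½·(21/17 + 41/2 + 5) = 909/68, so the M-coordinate is 9/17.
Check: 1/17 + 7/17 + 9/17 = 1.

(1/17, 7/17, 9/17)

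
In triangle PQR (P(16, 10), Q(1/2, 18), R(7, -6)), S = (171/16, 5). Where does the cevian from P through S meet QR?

(43/8, 0)

Barycentric coordinates of S with respect to PQR: (1/2, 1/8, 3/8).
On side QR the P-coordinate is zero; dropping S's P-weight 1/2 and renormalizing the remaining 1/8 : 3/8 gives weights 1/4, 3/4 on Q, R.
T = (1/4)·(1/2, 18) + (3/4)·(7, -6) = (43/8, 0).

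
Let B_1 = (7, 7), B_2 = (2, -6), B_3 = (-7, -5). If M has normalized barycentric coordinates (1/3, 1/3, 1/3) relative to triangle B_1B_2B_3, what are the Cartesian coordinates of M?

(2/3, -4/3)

M = (1/3)·B_1 + (1/3)·B_2 + (1/3)·B_3.
x-coordinate: (1/3)·7 + (1/3)·2 + (1/3)·(-7) = 2/3.
y-coordinate: (1/3)·7 + (1/3)·(-6) + (1/3)·(-5) = -4/3.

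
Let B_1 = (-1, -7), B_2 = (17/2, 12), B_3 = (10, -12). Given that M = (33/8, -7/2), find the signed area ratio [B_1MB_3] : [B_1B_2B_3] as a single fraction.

[B_1B_2B_3] = ½·((-1)·(12−(-12)) + (17/2)·(-12−(-7)) + 10·(-7−12)) = ½·(-24 − 85/2 − 190) = -513/4.
[B_1MB_3] = ½·((-1)·(-7/2−(-12)) + (33/8)·(-12−(-7)) + 10·(-7−(-7/2))) = ½·(-17/2 − 165/8 − 35) = -513/16, so the ratio is (-513/16)/(-513/4) = 1/4.

1/4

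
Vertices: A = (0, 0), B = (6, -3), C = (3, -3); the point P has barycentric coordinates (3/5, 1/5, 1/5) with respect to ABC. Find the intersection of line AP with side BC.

(9/2, -3)

Line AP meets BC where the A-coordinate vanishes; zeroing P's A-weight and renormalizing leaves B, C-weights 1/5 : 1/5 → (1/2, 1/2).
So Q = (1/2)·B + (1/2)·C = (9/2, -3).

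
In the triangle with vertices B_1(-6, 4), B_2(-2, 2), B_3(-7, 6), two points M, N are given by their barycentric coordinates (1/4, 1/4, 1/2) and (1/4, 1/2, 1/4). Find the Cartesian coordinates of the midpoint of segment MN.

Barycentric coordinates of the midpoint are the average: (1/4, 3/8, 3/8).
Converting: (1/4)·B_1 + (3/8)·B_2 + (3/8)·B_3 = (-39/8, 4).

(-39/8, 4)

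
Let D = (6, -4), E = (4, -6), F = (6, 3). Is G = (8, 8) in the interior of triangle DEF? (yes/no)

no

Barycentric coordinates of G: (4/7, -1, 10/7).
The three coordinates are positive, negative, positive; a point is interior exactly when all three are positive.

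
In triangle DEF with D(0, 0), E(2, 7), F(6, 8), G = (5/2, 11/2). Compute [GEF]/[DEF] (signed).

1/4

[DEF] = ½·(0·(7−8) + 2·(8−0) + 6·(0−7)) = ½·(0 + 16 − 42) = -13.
[GEF] = ½·((5/2)·(7−8) + 2·(8−(11/2)) + 6·(11/2−7)) = ½·(-5/2 + 5 − 9) = -13/4, so the ratio is (-13/4)/(-13) = 1/4.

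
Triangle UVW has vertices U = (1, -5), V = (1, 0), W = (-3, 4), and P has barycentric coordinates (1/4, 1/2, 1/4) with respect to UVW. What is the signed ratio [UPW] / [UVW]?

The signed ratio [UPW]/[UVW] equals the barycentric coordinate of P at vertex V, which is 1/2.

1/2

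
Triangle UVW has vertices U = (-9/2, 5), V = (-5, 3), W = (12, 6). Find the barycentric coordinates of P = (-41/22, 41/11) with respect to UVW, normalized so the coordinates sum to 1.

Signed area of the reference triangle: [UVW] = ½·((-9/2)·(3−6) + (-5)·(6−5) + 12·(5−3)) = ½·(27/2 − 5 + 24) = 65/4.
[PVW] = ½·((-41/22)·(3−6) + (-5)·(6−(41/11)) + 12·(41/11−3)) = ½·(123/22 − 125/11 + 96/11) = 65/44, so the U-coordinate is (65/44)/(65/4) = 1/11.
[UPW] = ½·((-9/2)·(41/11−6) + (-41/22)·(6−5) + 12·(5−(41/11))) = ½·(225/22 − 41/22 + 168/11) = 130/11, so the V-coordinate is 8/11.
[UVP] = ½·((-9/2)·(3−(41/11)) + (-5)·(41/11−5) + (-41/22)·(5−3)) = ½·(36/11 + 70/11 − 41/11) = 65/22, so the W-coordinate is 2/11.
Check: 1/11 + 8/11 + 2/11 = 1.

(1/11, 8/11, 2/11)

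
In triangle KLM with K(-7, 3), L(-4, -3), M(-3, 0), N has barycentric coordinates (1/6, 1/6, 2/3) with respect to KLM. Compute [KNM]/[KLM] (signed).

The signed ratio [KNM]/[KLM] equals the barycentric coordinate of N at vertex L, which is 1/6.

1/6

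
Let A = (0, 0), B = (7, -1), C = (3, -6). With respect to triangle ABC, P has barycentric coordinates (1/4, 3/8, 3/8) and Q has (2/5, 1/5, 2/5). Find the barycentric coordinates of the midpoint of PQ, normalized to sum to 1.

Since both coordinate triples sum to 1, the midpoint's barycentrics are the componentwise average.
(1/4+2/5)/2 = 13/40; similarly 23/80 and 31/80.

(13/40, 23/80, 31/80)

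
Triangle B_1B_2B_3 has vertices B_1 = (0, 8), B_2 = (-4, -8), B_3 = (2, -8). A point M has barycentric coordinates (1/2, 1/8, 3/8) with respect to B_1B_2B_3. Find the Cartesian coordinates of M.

(1/4, 0)

M = (1/2)·B_1 + (1/8)·B_2 + (3/8)·B_3.
x-coordinate: (1/2)·0 + (1/8)·(-4) + (3/8)·2 = 1/4.
y-coordinate: (1/2)·8 + (1/8)·(-8) + (3/8)·(-8) = 0.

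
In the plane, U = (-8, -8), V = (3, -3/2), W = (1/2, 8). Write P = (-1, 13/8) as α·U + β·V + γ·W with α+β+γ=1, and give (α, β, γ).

(1/4, 1/4, 1/2)

Signed area of the reference triangle: [UVW] = ½·((-8)·(-3/2−8) + 3·(8−(-8)) + (1/2)·(-8−(-3/2))) = ½·(76 + 48 − 13/4) = 483/8.
[PVW] = ½·((-1)·(-3/2−8) + 3·(8−(13/8)) + (1/2)·(13/8−(-3/2))) = ½·(19/2 + 153/8 + 25/16) = 483/32, so the U-coordinate is (483/32)/(483/8) = 1/4.
[UPW] = ½·((-8)·(13/8−8) + (-1)·(8−(-8)) + (1/2)·(-8−(13/8))) = ½·(51 − 16 − 77/16) = 483/32, so the V-coordinate is 1/4.
[UVP] = ½·((-8)·(-3/2−(13/8)) + 3·(13/8−(-8)) + (-1)·(-8−(-3/2))) = ½·(25 + 231/8 + 13/2) = 483/16, so the W-coordinate is 1/2.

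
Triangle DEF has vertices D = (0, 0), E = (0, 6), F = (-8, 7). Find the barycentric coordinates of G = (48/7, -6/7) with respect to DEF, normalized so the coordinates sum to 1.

(1, 6/7, -6/7)

Signed area of the reference triangle: [DEF] = ½·(0·(6−7) + 0·(7−0) + (-8)·(0−6)) = ½·(0 + 0 + 48) = 24.
[GEF] = ½·((48/7)·(6−7) + 0·(7−(-6/7)) + (-8)·(-6/7−6)) = ½·(-48/7 + 0 + 384/7) = 24, so the D-coordinate is 24/24 = 1.
[DGF] = ½·(0·(-6/7−7) + (48/7)·(7−0) + (-8)·(0−(-6/7))) = ½·(0 + 48 − 48/7) = 144/7, so the E-coordinate is 6/7.
[DEG] = ½·(0·(6−(-6/7)) + 0·(-6/7−0) + (48/7)·(0−6)) = ½·(0 + 0 − 288/7) = -144/7, so the F-coordinate is -6/7.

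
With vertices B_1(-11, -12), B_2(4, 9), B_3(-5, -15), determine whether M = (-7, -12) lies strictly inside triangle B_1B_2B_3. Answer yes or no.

Barycentric coordinates of M: (25/57, 4/57, 28/57).
The three coordinates are positive, positive, positive; a point is interior exactly when all three are positive.

yes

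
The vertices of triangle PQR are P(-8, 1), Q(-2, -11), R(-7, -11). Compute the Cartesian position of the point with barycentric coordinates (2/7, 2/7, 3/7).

S = (2/7)·P + (2/7)·Q + (3/7)·R.
x-coordinate: (2/7)·(-8) + (2/7)·(-2) + (3/7)·(-7) = -41/7.
y-coordinate: (2/7)·1 + (2/7)·(-11) + (3/7)·(-11) = -53/7.

(-41/7, -53/7)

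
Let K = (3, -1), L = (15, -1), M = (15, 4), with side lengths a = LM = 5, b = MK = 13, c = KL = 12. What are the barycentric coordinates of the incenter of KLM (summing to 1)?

(1/6, 13/30, 2/5)

The incenter has barycentric coordinates proportional to the opposite side lengths: (5 : 13 : 12).
Normalizing by 5+13+12 = 30 gives (1/6, 13/30, 2/5).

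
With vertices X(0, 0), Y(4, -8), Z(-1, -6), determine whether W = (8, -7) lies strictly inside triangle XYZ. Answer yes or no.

Barycentric coordinates of W: (13/32, 55/32, -9/8).
The three coordinates are positive, positive, negative; a point is interior exactly when all three are positive.

no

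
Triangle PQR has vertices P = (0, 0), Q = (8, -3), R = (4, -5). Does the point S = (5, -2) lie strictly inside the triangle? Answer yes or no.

yes

Barycentric coordinates of S: (5/14, 17/28, 1/28).
The three coordinates are positive, positive, positive; a point is interior exactly when all three are positive.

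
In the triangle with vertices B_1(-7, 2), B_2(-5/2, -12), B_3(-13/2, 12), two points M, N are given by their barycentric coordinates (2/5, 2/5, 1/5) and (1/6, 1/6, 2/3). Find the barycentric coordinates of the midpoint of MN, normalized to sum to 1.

Since both coordinate triples sum to 1, the midpoint's barycentrics are the componentwise average.
(2/5+1/6)/2 = 17/60; similarly 17/60 and 13/30.

(17/60, 17/60, 13/30)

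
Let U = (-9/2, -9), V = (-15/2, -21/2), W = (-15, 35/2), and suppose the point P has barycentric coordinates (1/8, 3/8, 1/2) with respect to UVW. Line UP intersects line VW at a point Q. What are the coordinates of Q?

(-165/14, 11/2)

Line UP meets VW where the U-coordinate vanishes; zeroing P's U-weight and renormalizing leaves V, W-weights 3/8 : 1/2 → (3/7, 4/7).
So Q = (3/7)·V + (4/7)·W = (-165/14, 11/2).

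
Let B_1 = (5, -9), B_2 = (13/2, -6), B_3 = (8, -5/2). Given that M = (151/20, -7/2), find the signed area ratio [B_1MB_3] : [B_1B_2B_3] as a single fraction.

[B_1B_2B_3] = ½·(5·(-6−(-5/2)) + (13/2)·(-5/2−(-9)) + 8·(-9−(-6))) = ½·(-35/2 + 169/4 − 24) = 3/8.
[B_1MB_3] = ½·(5·(-7/2−(-5/2)) + (151/20)·(-5/2−(-9)) + 8·(-9−(-7/2))) = ½·(-5 + 1963/40 − 44) = 3/80, so the ratio is (3/80)/(3/8) = 1/10.

1/10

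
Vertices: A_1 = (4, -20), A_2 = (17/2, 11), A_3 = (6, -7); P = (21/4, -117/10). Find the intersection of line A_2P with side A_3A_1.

Barycentric coordinates of P with respect to A_1A_2A_3: (1/2, 1/10, 2/5).
On side A_3A_1 the A_2-coordinate is zero; dropping P's A_2-weight 1/10 and renormalizing the remaining 2/5 : 1/2 gives weights 4/9, 5/9 on A_3, A_1.
Q = (4/9)·(6, -7) + (5/9)·(4, -20) = (44/9, -128/9).

(44/9, -128/9)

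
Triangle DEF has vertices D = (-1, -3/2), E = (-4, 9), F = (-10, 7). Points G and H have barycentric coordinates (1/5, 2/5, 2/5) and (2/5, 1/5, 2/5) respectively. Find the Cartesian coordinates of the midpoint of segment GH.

Barycentric coordinates of the midpoint are the average: (3/10, 3/10, 2/5).
Converting: (3/10)·D + (3/10)·E + (2/5)·F = (-11/2, 101/20).

(-11/2, 101/20)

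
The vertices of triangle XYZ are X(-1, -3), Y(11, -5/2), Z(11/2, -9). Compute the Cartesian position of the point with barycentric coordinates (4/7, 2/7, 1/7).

W = (4/7)·X + (2/7)·Y + (1/7)·Z.
x-coordinate: (4/7)·(-1) + (2/7)·11 + (1/7)·(11/2) = 47/14.
y-coordinate: (4/7)·(-3) + (2/7)·(-5/2) + (1/7)·(-9) = -26/7.

(47/14, -26/7)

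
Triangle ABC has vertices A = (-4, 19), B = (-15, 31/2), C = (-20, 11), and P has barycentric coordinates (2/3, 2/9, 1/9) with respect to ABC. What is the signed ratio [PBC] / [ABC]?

The signed ratio [PBC]/[ABC] equals the barycentric coordinate of P at vertex A, which is 2/3.

2/3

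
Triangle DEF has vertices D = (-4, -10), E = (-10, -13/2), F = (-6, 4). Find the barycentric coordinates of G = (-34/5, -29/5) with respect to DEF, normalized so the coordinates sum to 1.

Signed area of the reference triangle: [DEF] = ½·((-4)·(-13/2−4) + (-10)·(4−(-10)) + (-6)·(-10−(-13/2))) = ½·(42 − 140 + 21) = -77/2.
[GEF] = ½·((-34/5)·(-13/2−4) + (-10)·(4−(-29/5)) + (-6)·(-29/5−(-13/2))) = ½·(357/5 − 98 − 21/5) = -77/5, so the D-coordinate is (-77/5)/(-77/2) = 2/5.
[DGF] = ½·((-4)·(-29/5−4) + (-34/5)·(4−(-10)) + (-6)·(-10−(-29/5))) = ½·(196/5 − 476/5 + 126/5) = -77/5, so the E-coordinate is 2/5.
[DEG] = ½·((-4)·(-13/2−(-29/5)) + (-10)·(-29/5−(-10)) + (-34/5)·(-10−(-13/2))) = ½·(14/5 − 42 + 119/5) = -77/10, so the F-coordinate is 1/5.
Check: 2/5 + 2/5 + 1/5 = 1.

(2/5, 2/5, 1/5)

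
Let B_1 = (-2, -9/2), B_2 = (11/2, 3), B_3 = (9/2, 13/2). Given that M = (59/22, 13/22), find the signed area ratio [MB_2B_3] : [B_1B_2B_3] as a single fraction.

4/11

[B_1B_2B_3] = ½·((-2)·(3−(13/2)) + (11/2)·(13/2−(-9/2)) + (9/2)·(-9/2−3)) = ½·(7 + 121/2 − 135/4) = 135/8.
[MB_2B_3] = ½·((59/22)·(3−(13/2)) + (11/2)·(13/2−(13/22)) + (9/2)·(13/22−3)) = ½·(-413/44 + 65/2 − 477/44) = 135/22, so the ratio is (135/22)/(135/8) = 4/11.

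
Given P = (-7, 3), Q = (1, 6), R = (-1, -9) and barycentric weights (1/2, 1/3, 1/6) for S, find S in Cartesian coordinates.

S = (1/2)·P + (1/3)·Q + (1/6)·R.
x-coordinate: (1/2)·(-7) + (1/3)·1 + (1/6)·(-1) = -10/3.
y-coordinate: (1/2)·3 + (1/3)·6 + (1/6)·(-9) = 2.

(-10/3, 2)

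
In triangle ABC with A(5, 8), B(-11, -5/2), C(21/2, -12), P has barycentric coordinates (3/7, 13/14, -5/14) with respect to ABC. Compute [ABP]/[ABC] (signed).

-5/14

The signed ratio [ABP]/[ABC] equals the barycentric coordinate of P at vertex C, which is -5/14.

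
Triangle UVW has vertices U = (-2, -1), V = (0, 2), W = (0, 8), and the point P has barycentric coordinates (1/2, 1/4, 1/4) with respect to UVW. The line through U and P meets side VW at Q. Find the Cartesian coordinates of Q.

Line UP meets VW where the U-coordinate vanishes; zeroing P's U-weight and renormalizing leaves V, W-weights 1/4 : 1/4 → (1/2, 1/2).
So Q = (1/2)·V + (1/2)·W = (0, 5).

(0, 5)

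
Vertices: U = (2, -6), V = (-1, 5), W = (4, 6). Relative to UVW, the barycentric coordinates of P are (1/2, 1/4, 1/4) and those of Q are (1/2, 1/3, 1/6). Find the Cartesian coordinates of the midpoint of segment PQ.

(37/24, -7/24)

Barycentric coordinates of the midpoint are the average: (1/2, 7/24, 5/24).
Converting: (1/2)·U + (7/24)·V + (5/24)·W = (37/24, -7/24).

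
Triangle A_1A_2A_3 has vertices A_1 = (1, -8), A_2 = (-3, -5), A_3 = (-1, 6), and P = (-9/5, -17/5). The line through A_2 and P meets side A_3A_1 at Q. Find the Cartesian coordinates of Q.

(0, -1)

Barycentric coordinates of P with respect to A_1A_2A_3: (1/5, 3/5, 1/5).
On side A_3A_1 the A_2-coordinate is zero; dropping P's A_2-weight 3/5 and renormalizing the remaining 1/5 : 1/5 gives weights 1/2, 1/2 on A_3, A_1.
Q = (1/2)·(-1, 6) + (1/2)·(1, -8) = (0, -1).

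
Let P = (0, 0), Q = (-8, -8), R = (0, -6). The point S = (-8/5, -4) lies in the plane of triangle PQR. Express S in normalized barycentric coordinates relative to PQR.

(2/5, 1/5, 2/5)

Signed area of the reference triangle: [PQR] = ½·(0·(-8−(-6)) + (-8)·(-6−0) + 0·(0−(-8))) = ½·(0 + 48 + 0) = 24.
[SQR] = ½·((-8/5)·(-8−(-6)) + (-8)·(-6−(-4)) + 0·(-4−(-8))) = ½·(16/5 + 16 + 0) = 48/5, so the P-coordinate is (48/5)/24 = 2/5.
[PSR] = ½·(0·(-4−(-6)) + (-8/5)·(-6−0) + 0·(0−(-4))) = ½·(0 + 48/5 + 0) = 24/5, so the Q-coordinate is 1/5.
[PQS] = ½·(0·(-8−(-4)) + (-8)·(-4−0) + (-8/5)·(0−(-8))) = ½·(0 + 32 − 64/5) = 48/5, so the R-coordinate is 2/5.
Check: 2/5 + 1/5 + 2/5 = 1.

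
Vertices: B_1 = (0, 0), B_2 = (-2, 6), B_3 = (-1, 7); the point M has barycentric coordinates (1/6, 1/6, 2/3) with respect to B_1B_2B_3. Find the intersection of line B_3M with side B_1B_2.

Line B_3M meets B_1B_2 where the B_3-coordinate vanishes; zeroing M's B_3-weight and renormalizing leaves B_1, B_2-weights 1/6 : 1/6 → (1/2, 1/2).
So N = (1/2)·B_1 + (1/2)·B_2 = (-1, 3).

(-1, 3)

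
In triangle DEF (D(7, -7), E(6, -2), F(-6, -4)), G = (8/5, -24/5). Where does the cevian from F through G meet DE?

Barycentric coordinates of G with respect to DEF: (2/5, 1/5, 2/5).
On side DE the F-coordinate is zero; dropping G's F-weight 2/5 and renormalizing the remaining 2/5 : 1/5 gives weights 2/3, 1/3 on D, E.
H = (2/3)·(7, -7) + (1/3)·(6, -2) = (20/3, -16/3).

(20/3, -16/3)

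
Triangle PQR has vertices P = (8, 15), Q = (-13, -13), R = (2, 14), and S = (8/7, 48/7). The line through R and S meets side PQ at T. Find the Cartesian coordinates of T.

(1, 17/3)

Barycentric coordinates of S with respect to PQR: (4/7, 2/7, 1/7).
On side PQ the R-coordinate is zero; dropping S's R-weight 1/7 and renormalizing the remaining 4/7 : 2/7 gives weights 2/3, 1/3 on P, Q.
T = (2/3)·(8, 15) + (1/3)·(-13, -13) = (1, 17/3).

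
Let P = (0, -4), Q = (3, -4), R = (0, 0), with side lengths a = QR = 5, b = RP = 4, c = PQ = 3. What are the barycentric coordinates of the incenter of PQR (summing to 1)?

(5/12, 1/3, 1/4)

The incenter has barycentric coordinates proportional to the opposite side lengths: (5 : 4 : 3).
Normalizing by 5+4+3 = 12 gives (5/12, 1/3, 1/4).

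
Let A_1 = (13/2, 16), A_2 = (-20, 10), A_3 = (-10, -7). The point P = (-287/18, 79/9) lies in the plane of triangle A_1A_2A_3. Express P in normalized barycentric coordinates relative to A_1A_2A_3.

(1/9, 7/9, 1/9)

Signed area of the reference triangle: [A_1A_2A_3] = ½·((13/2)·(10−(-7)) + (-20)·(-7−16) + (-10)·(16−10)) = ½·(221/2 + 460 − 60) = 1021/4.
[PA_2A_3] = ½·((-287/18)·(10−(-7)) + (-20)·(-7−(79/9)) + (-10)·(79/9−10)) = ½·(-4879/18 + 2840/9 + 110/9) = 1021/36, so the A_1-coordinate is (1021/36)/(1021/4) = 1/9.
[A_1PA_3] = ½·((13/2)·(79/9−(-7)) + (-287/18)·(-7−16) + (-10)·(16−(79/9))) = ½·(923/9 + 6601/18 − 650/9) = 7147/36, so the A_2-coordinate is 7/9.
[A_1A_2P] = ½·((13/2)·(10−(79/9)) + (-20)·(79/9−16) + (-287/18)·(16−10)) = ½·(143/18 + 1300/9 − 287/3) = 1021/36, so the A_3-coordinate is 1/9.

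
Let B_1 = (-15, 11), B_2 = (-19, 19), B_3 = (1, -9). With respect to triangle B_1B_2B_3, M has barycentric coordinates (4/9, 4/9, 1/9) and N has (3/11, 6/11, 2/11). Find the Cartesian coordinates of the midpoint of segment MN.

(-161/11, 397/33)

Barycentric coordinates of the midpoint are the average: (71/198, 49/99, 29/198).
Converting: (71/198)·B_1 + (49/99)·B_2 + (29/198)·B_3 = (-161/11, 397/33).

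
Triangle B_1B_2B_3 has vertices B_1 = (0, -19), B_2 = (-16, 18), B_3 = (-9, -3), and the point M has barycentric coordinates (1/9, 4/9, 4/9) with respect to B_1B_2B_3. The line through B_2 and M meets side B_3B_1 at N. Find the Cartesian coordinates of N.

(-36/5, -31/5)

Line B_2M meets B_3B_1 where the B_2-coordinate vanishes; zeroing M's B_2-weight and renormalizing leaves B_3, B_1-weights 4/9 : 1/9 → (4/5, 1/5).
So N = (4/5)·B_3 + (1/5)·B_1 = (-36/5, -31/5).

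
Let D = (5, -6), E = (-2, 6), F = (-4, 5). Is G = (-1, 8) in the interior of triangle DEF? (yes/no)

no

Barycentric coordinates of G: (-3/31, 60/31, -26/31).
The three coordinates are negative, positive, negative; a point is interior exactly when all three are positive.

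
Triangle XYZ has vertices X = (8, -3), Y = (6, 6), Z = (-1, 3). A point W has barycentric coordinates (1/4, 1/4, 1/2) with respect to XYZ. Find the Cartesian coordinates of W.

W = (1/4)·X + (1/4)·Y + (1/2)·Z.
x-coordinate: (1/4)·8 + (1/4)·6 + (1/2)·(-1) = 3.
y-coordinate: (1/4)·(-3) + (1/4)·6 + (1/2)·3 = 9/4.

(3, 9/4)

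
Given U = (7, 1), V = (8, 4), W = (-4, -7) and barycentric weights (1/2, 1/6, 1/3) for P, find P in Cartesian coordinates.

(7/2, -7/6)

P = (1/2)·U + (1/6)·V + (1/3)·W.
x-coordinate: (1/2)·7 + (1/6)·8 + (1/3)·(-4) = 7/2.
y-coordinate: (1/2)·1 + (1/6)·4 + (1/3)·(-7) = -7/6.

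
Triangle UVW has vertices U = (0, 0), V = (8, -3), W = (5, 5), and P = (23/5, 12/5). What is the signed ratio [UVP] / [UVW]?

[UVW] = ½·(0·(-3−5) + 8·(5−0) + 5·(0−(-3))) = ½·(0 + 40 + 15) = 55/2.
[UVP] = ½·(0·(-3−(12/5)) + 8·(12/5−0) + (23/5)·(0−(-3))) = ½·(0 + 96/5 + 69/5) = 33/2, so the ratio is (33/2)/(55/2) = 3/5.

3/5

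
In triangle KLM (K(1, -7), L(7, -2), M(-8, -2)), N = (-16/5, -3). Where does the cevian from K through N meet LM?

(-17/4, -2)

Barycentric coordinates of N with respect to KLM: (1/5, 1/5, 3/5).
On side LM the K-coordinate is zero; dropping N's K-weight 1/5 and renormalizing the remaining 1/5 : 3/5 gives weights 1/4, 3/4 on L, M.
J = (1/4)·(7, -2) + (3/4)·(-8, -2) = (-17/4, -2).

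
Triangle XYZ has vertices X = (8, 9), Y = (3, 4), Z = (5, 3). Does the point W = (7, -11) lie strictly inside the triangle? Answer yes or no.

Barycentric coordinates of W: (-26/15, -18/5, 19/3).
The three coordinates are negative, negative, positive; a point is interior exactly when all three are positive.

no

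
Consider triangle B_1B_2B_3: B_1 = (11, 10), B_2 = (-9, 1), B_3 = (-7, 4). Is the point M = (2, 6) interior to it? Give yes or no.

yes

Barycentric coordinates of M: (23/42, 3/7, 1/42).
The three coordinates are positive, positive, positive; a point is interior exactly when all three are positive.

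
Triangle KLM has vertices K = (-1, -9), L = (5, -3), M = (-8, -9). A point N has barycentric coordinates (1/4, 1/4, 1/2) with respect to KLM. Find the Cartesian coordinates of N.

(-3, -15/2)

N = (1/4)·K + (1/4)·L + (1/2)·M.
x-coordinate: (1/4)·(-1) + (1/4)·5 + (1/2)·(-8) = -3.
y-coordinate: (1/4)·(-9) + (1/4)·(-3) + (1/2)·(-9) = -15/2.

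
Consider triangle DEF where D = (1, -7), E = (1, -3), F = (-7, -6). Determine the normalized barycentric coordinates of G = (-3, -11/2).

(1/4, 1/4, 1/2)

Signed area of the reference triangle: [DEF] = ½·(1·(-3−(-6)) + 1·(-6−(-7)) + (-7)·(-7−(-3))) = ½·(3 + 1 + 28) = 16.
[GEF] = ½·((-3)·(-3−(-6)) + 1·(-6−(-11/2)) + (-7)·(-11/2−(-3))) = ½·(-9 − 1/2 + 35/2) = 4, so the D-coordinate is 4/16 = 1/4.
[DGF] = ½·(1·(-11/2−(-6)) + (-3)·(-6−(-7)) + (-7)·(-7−(-11/2))) = ½·(1/2 − 3 + 21/2) = 4, so the E-coordinate is 1/4.
[DEG] = ½·(1·(-3−(-11/2)) + 1·(-11/2−(-7)) + (-3)·(-7−(-3))) = ½·(5/2 + 3/2 + 12) = 8, so the F-coordinate is 1/2.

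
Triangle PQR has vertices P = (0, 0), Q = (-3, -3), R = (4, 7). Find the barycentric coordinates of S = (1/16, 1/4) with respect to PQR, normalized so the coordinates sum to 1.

(7/8, 1/16, 1/16)

Signed area of the reference triangle: [PQR] = ½·(0·(-3−7) + (-3)·(7−0) + 4·(0−(-3))) = ½·(0 − 21 + 12) = -9/2.
[SQR] = ½·((1/16)·(-3−7) + (-3)·(7−(1/4)) + 4·(1/4−(-3))) = ½·(-5/8 − 81/4 + 13) = -63/16, so the P-coordinate is (-63/16)/(-9/2) = 7/8.
[PSR] = ½·(0·(1/4−7) + (1/16)·(7−0) + 4·(0−(1/4))) = ½·(0 + 7/16 − 1) = -9/32, so the Q-coordinate is 1/16.
[PQS] = ½·(0·(-3−(1/4)) + (-3)·(1/4−0) + (1/16)·(0−(-3))) = ½·(0 − 3/4 + 3/16) = -9/32, so the R-coordinate is 1/16.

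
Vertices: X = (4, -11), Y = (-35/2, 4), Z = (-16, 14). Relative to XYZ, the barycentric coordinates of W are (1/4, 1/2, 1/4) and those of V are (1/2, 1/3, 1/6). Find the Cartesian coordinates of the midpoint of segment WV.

Barycentric coordinates of the midpoint are the average: (3/8, 5/12, 5/24).
Converting: (3/8)·X + (5/12)·Y + (5/24)·Z = (-73/8, 11/24).

(-73/8, 11/24)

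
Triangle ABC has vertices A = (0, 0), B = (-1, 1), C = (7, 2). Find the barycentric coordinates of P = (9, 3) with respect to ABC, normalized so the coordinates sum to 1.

Signed area of the reference triangle: [ABC] = ½·(0·(1−2) + (-1)·(2−0) + 7·(0−1)) = ½·(0 − 2 − 7) = -9/2.
[PBC] = ½·(9·(1−2) + (-1)·(2−3) + 7·(3−1)) = ½·(-9 + 1 + 14) = 3, so the A-coordinate is 3/(-9/2) = -2/3.
[APC] = ½·(0·(3−2) + 9·(2−0) + 7·(0−3)) = ½·(0 + 18 − 21) = -3/2, so the B-coordinate is 1/3.
[ABP] = ½·(0·(1−3) + (-1)·(3−0) + 9·(0−1)) = ½·(0 − 3 − 9) = -6, so the C-coordinate is 4/3.

(-2/3, 1/3, 4/3)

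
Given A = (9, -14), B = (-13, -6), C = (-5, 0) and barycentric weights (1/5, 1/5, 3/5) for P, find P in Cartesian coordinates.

(-19/5, -4)

P = (1/5)·A + (1/5)·B + (3/5)·C.
x-coordinate: (1/5)·9 + (1/5)·(-13) + (3/5)·(-5) = -19/5.
y-coordinate: (1/5)·(-14) + (1/5)·(-6) + (3/5)·0 = -4.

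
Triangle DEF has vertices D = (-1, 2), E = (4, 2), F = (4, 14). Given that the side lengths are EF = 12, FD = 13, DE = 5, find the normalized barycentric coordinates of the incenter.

(2/5, 13/30, 1/6)

The incenter has barycentric coordinates proportional to the opposite side lengths: (12 : 13 : 5).
Normalizing by 12+13+5 = 30 gives (2/5, 13/30, 1/6).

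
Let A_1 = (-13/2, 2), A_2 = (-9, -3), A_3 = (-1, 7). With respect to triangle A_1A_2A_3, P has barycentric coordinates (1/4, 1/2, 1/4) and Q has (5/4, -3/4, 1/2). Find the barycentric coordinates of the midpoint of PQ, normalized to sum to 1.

(3/4, -1/8, 3/8)

Since both coordinate triples sum to 1, the midpoint's barycentrics are the componentwise average.
(1/4+5/4)/2 = 3/4; similarly -1/8 and 3/8.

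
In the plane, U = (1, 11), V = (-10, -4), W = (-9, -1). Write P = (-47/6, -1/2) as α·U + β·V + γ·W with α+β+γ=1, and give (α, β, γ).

(1/6, 1/2, 1/3)

Signed area of the reference triangle: [UVW] = ½·(1·(-4−(-1)) + (-10)·(-1−11) + (-9)·(11−(-4))) = ½·(-3 + 120 − 135) = -9.
[PVW] = ½·((-47/6)·(-4−(-1)) + (-10)·(-1−(-1/2)) + (-9)·(-1/2−(-4))) = ½·(47/2 + 5 − 63/2) = -3/2, so the U-coordinate is (-3/2)/(-9) = 1/6.
[UPW] = ½·(1·(-1/2−(-1)) + (-47/6)·(-1−11) + (-9)·(11−(-1/2))) = ½·(1/2 + 94 − 207/2) = -9/2, so the V-coordinate is 1/2.
[UVP] = ½·(1·(-4−(-1/2)) + (-10)·(-1/2−11) + (-47/6)·(11−(-4))) = ½·(-7/2 + 115 − 235/2) = -3, so the W-coordinate is 1/3.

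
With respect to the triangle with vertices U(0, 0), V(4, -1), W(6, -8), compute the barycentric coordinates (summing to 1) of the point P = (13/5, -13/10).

(2/5, 1/2, 1/10)

Signed area of the reference triangle: [UVW] = ½·(0·(-1−(-8)) + 4·(-8−0) + 6·(0−(-1))) = ½·(0 − 32 + 6) = -13.
[PVW] = ½·((13/5)·(-1−(-8)) + 4·(-8−(-13/10)) + 6·(-13/10−(-1))) = ½·(91/5 − 134/5 − 9/5) = -26/5, so the U-coordinate is (-26/5)/(-13) = 2/5.
[UPW] = ½·(0·(-13/10−(-8)) + (13/5)·(-8−0) + 6·(0−(-13/10))) = ½·(0 − 104/5 + 39/5) = -13/2, so the V-coordinate is 1/2.
[UVP] = ½·(0·(-1−(-13/10)) + 4·(-13/10−0) + (13/5)·(0−(-1))) = ½·(0 − 26/5 + 13/5) = -13/10, so the W-coordinate is 1/10.
Check: 2/5 + 1/2 + 1/10 = 1.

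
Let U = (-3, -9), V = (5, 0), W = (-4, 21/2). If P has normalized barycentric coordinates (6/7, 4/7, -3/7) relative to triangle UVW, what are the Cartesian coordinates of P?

P = (6/7)·U + (4/7)·V + (-3/7)·W.
x-coordinate: (6/7)·(-3) + (4/7)·5 + (-3/7)·(-4) = 2.
y-coordinate: (6/7)·(-9) + (4/7)·0 + (-3/7)·(21/2) = -171/14.

(2, -171/14)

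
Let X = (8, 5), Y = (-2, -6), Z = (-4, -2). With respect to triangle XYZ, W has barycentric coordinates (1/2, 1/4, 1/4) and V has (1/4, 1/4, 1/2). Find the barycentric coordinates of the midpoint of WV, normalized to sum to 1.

(3/8, 1/4, 3/8)

Since both coordinate triples sum to 1, the midpoint's barycentrics are the componentwise average.
(1/2+1/4)/2 = 3/8; similarly 1/4 and 3/8.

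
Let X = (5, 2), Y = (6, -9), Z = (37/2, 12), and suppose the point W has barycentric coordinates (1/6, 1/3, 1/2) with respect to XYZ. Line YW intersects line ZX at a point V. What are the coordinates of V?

(121/8, 19/2)

Line YW meets ZX where the Y-coordinate vanishes; zeroing W's Y-weight and renormalizing leaves Z, X-weights 1/2 : 1/6 → (3/4, 1/4).
So V = (3/4)·Z + (1/4)·X = (121/8, 19/2).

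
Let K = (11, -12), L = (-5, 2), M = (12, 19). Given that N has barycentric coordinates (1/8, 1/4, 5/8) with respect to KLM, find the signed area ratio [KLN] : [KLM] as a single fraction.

The signed ratio [KLN]/[KLM] equals the barycentric coordinate of N at vertex M, which is 5/8.

5/8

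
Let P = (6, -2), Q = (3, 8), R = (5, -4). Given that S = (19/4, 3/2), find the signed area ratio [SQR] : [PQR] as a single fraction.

[PQR] = ½·(6·(8−(-4)) + 3·(-4−(-2)) + 5·(-2−8)) = ½·(72 − 6 − 50) = 8.
[SQR] = ½·((19/4)·(8−(-4)) + 3·(-4−(3/2)) + 5·(3/2−8)) = ½·(57 − 33/2 − 65/2) = 4, so the ratio is 4/8 = 1/2.

1/2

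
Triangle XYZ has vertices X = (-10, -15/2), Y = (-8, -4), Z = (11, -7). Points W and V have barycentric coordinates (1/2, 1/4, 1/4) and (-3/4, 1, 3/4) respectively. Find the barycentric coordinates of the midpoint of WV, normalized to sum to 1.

(-1/8, 5/8, 1/2)

Since both coordinate triples sum to 1, the midpoint's barycentrics are the componentwise average.
(1/2+-3/4)/2 = -1/8; similarly 5/8 and 1/2.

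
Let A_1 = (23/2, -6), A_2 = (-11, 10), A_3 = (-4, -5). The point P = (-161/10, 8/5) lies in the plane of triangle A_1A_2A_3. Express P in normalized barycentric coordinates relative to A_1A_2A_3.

Signed area of the reference triangle: [A_1A_2A_3] = ½·((23/2)·(10−(-5)) + (-11)·(-5−(-6)) + (-4)·(-6−10)) = ½·(345/2 − 11 + 64) = 451/4.
[PA_2A_3] = ½·((-161/10)·(10−(-5)) + (-11)·(-5−(8/5)) + (-4)·(8/5−10)) = ½·(-483/2 + 363/5 + 168/5) = -1353/20, so the A_1-coordinate is (-1353/20)/(451/4) = -3/5.
[A_1PA_3] = ½·((23/2)·(8/5−(-5)) + (-161/10)·(-5−(-6)) + (-4)·(-6−(8/5))) = ½·(759/10 − 161/10 + 152/5) = 451/10, so the A_2-coordinate is 2/5.
[A_1A_2P] = ½·((23/2)·(10−(8/5)) + (-11)·(8/5−(-6)) + (-161/10)·(-6−10)) = ½·(483/5 − 418/5 + 1288/5) = 1353/10, so the A_3-coordinate is 6/5.

(-3/5, 2/5, 6/5)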